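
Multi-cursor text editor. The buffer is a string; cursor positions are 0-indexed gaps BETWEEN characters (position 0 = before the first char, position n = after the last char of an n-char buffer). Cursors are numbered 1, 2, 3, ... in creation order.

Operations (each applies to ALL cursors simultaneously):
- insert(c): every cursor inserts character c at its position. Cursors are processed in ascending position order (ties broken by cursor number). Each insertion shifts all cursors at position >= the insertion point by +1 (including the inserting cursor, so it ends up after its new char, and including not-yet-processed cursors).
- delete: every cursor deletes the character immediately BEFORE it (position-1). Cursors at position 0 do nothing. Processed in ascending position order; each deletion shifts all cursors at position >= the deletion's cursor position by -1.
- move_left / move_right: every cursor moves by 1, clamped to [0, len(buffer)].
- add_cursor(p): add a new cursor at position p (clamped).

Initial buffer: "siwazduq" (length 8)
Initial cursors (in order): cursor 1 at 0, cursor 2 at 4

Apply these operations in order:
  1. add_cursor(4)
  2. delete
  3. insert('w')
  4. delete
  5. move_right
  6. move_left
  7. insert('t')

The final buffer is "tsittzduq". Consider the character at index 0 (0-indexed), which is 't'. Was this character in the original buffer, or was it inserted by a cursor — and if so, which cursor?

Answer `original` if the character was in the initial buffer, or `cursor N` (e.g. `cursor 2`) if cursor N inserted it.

After op 1 (add_cursor(4)): buffer="siwazduq" (len 8), cursors c1@0 c2@4 c3@4, authorship ........
After op 2 (delete): buffer="sizduq" (len 6), cursors c1@0 c2@2 c3@2, authorship ......
After op 3 (insert('w')): buffer="wsiwwzduq" (len 9), cursors c1@1 c2@5 c3@5, authorship 1..23....
After op 4 (delete): buffer="sizduq" (len 6), cursors c1@0 c2@2 c3@2, authorship ......
After op 5 (move_right): buffer="sizduq" (len 6), cursors c1@1 c2@3 c3@3, authorship ......
After op 6 (move_left): buffer="sizduq" (len 6), cursors c1@0 c2@2 c3@2, authorship ......
After op 7 (insert('t')): buffer="tsittzduq" (len 9), cursors c1@1 c2@5 c3@5, authorship 1..23....
Authorship (.=original, N=cursor N): 1 . . 2 3 . . . .
Index 0: author = 1

Answer: cursor 1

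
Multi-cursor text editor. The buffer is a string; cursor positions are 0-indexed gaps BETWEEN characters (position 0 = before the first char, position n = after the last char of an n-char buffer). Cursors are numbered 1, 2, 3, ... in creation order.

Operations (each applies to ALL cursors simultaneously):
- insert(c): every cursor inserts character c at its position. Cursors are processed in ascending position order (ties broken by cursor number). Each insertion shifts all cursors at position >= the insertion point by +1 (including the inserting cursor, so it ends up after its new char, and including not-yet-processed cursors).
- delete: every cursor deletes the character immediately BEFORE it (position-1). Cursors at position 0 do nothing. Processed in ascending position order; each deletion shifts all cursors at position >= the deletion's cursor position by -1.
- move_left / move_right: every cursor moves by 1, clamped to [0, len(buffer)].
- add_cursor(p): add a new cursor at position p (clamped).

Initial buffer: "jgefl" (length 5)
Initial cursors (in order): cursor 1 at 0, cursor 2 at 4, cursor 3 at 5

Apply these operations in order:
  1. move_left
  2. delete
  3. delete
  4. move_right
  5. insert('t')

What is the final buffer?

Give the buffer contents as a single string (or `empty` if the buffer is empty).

After op 1 (move_left): buffer="jgefl" (len 5), cursors c1@0 c2@3 c3@4, authorship .....
After op 2 (delete): buffer="jgl" (len 3), cursors c1@0 c2@2 c3@2, authorship ...
After op 3 (delete): buffer="l" (len 1), cursors c1@0 c2@0 c3@0, authorship .
After op 4 (move_right): buffer="l" (len 1), cursors c1@1 c2@1 c3@1, authorship .
After op 5 (insert('t')): buffer="lttt" (len 4), cursors c1@4 c2@4 c3@4, authorship .123

Answer: lttt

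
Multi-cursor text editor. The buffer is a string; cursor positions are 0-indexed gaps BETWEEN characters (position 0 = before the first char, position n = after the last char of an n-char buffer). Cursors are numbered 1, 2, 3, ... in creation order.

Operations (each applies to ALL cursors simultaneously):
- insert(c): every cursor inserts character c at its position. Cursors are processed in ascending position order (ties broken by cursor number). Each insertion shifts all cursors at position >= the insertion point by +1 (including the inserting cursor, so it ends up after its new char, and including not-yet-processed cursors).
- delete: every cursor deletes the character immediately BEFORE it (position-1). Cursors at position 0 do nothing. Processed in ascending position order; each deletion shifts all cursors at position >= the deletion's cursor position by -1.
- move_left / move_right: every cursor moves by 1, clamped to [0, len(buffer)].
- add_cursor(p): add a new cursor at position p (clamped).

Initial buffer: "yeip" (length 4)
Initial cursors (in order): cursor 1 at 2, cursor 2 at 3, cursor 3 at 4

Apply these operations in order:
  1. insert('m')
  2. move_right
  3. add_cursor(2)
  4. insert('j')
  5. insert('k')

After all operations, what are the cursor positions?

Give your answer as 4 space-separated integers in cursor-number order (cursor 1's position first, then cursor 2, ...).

After op 1 (insert('m')): buffer="yemimpm" (len 7), cursors c1@3 c2@5 c3@7, authorship ..1.2.3
After op 2 (move_right): buffer="yemimpm" (len 7), cursors c1@4 c2@6 c3@7, authorship ..1.2.3
After op 3 (add_cursor(2)): buffer="yemimpm" (len 7), cursors c4@2 c1@4 c2@6 c3@7, authorship ..1.2.3
After op 4 (insert('j')): buffer="yejmijmpjmj" (len 11), cursors c4@3 c1@6 c2@9 c3@11, authorship ..41.12.233
After op 5 (insert('k')): buffer="yejkmijkmpjkmjk" (len 15), cursors c4@4 c1@8 c2@12 c3@15, authorship ..441.112.22333

Answer: 8 12 15 4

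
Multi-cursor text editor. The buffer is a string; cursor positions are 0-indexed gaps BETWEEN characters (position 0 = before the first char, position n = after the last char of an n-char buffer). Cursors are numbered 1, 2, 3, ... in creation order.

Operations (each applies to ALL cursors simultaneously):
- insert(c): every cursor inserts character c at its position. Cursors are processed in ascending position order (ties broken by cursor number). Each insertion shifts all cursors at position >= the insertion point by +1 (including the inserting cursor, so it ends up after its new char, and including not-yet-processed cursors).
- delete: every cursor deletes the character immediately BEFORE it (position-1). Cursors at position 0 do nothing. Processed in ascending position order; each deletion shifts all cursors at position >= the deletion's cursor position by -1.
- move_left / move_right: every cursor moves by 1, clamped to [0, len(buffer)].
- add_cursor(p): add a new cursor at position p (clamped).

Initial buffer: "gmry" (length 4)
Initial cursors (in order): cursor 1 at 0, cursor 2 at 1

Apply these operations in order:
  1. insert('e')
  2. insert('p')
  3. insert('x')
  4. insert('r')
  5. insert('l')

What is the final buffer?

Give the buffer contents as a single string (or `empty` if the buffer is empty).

Answer: epxrlgepxrlmry

Derivation:
After op 1 (insert('e')): buffer="egemry" (len 6), cursors c1@1 c2@3, authorship 1.2...
After op 2 (insert('p')): buffer="epgepmry" (len 8), cursors c1@2 c2@5, authorship 11.22...
After op 3 (insert('x')): buffer="epxgepxmry" (len 10), cursors c1@3 c2@7, authorship 111.222...
After op 4 (insert('r')): buffer="epxrgepxrmry" (len 12), cursors c1@4 c2@9, authorship 1111.2222...
After op 5 (insert('l')): buffer="epxrlgepxrlmry" (len 14), cursors c1@5 c2@11, authorship 11111.22222...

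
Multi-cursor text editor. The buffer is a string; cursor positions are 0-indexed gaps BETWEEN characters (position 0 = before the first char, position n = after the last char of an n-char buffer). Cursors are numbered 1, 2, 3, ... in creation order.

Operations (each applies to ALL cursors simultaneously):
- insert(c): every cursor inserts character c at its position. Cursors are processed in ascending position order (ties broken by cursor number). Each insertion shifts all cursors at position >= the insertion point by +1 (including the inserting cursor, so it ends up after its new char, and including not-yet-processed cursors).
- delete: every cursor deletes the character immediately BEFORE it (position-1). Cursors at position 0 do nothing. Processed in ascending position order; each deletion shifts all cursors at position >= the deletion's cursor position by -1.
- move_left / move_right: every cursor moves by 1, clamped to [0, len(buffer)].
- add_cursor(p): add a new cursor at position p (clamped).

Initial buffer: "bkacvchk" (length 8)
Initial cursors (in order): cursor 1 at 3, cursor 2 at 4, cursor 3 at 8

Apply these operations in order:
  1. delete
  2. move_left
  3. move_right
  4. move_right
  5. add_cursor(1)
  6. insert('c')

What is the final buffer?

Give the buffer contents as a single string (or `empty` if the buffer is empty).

Answer: bckvccchc

Derivation:
After op 1 (delete): buffer="bkvch" (len 5), cursors c1@2 c2@2 c3@5, authorship .....
After op 2 (move_left): buffer="bkvch" (len 5), cursors c1@1 c2@1 c3@4, authorship .....
After op 3 (move_right): buffer="bkvch" (len 5), cursors c1@2 c2@2 c3@5, authorship .....
After op 4 (move_right): buffer="bkvch" (len 5), cursors c1@3 c2@3 c3@5, authorship .....
After op 5 (add_cursor(1)): buffer="bkvch" (len 5), cursors c4@1 c1@3 c2@3 c3@5, authorship .....
After op 6 (insert('c')): buffer="bckvccchc" (len 9), cursors c4@2 c1@6 c2@6 c3@9, authorship .4..12..3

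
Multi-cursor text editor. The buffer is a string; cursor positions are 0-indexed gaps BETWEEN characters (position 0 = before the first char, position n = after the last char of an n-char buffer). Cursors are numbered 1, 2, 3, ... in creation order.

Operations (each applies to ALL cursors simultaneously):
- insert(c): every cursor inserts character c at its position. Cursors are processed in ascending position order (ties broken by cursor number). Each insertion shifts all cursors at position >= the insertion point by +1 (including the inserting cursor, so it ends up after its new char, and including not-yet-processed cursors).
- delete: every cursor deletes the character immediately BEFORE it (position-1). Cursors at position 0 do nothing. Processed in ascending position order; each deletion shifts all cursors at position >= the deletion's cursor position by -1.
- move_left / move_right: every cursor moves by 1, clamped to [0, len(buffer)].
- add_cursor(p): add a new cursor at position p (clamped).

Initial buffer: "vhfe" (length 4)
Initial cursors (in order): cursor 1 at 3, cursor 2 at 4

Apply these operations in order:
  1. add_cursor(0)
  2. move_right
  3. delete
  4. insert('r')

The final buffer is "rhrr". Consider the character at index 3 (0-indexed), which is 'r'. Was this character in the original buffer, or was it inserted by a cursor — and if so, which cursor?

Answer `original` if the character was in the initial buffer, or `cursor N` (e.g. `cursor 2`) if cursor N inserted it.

Answer: cursor 2

Derivation:
After op 1 (add_cursor(0)): buffer="vhfe" (len 4), cursors c3@0 c1@3 c2@4, authorship ....
After op 2 (move_right): buffer="vhfe" (len 4), cursors c3@1 c1@4 c2@4, authorship ....
After op 3 (delete): buffer="h" (len 1), cursors c3@0 c1@1 c2@1, authorship .
After op 4 (insert('r')): buffer="rhrr" (len 4), cursors c3@1 c1@4 c2@4, authorship 3.12
Authorship (.=original, N=cursor N): 3 . 1 2
Index 3: author = 2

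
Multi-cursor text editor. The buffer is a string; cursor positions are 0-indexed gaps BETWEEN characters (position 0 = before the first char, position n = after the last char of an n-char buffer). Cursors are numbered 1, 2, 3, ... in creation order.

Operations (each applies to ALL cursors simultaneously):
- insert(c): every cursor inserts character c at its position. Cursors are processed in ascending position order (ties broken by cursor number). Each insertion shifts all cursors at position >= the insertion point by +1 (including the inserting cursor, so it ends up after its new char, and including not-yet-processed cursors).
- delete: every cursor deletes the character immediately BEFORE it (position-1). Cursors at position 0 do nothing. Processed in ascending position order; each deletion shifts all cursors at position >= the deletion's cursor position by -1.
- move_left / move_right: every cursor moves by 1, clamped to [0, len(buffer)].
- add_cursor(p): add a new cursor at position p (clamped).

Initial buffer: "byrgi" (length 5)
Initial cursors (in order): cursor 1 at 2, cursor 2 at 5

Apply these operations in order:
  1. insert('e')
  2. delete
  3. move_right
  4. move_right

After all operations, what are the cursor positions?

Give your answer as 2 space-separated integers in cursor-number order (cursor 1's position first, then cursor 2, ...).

Answer: 4 5

Derivation:
After op 1 (insert('e')): buffer="byergie" (len 7), cursors c1@3 c2@7, authorship ..1...2
After op 2 (delete): buffer="byrgi" (len 5), cursors c1@2 c2@5, authorship .....
After op 3 (move_right): buffer="byrgi" (len 5), cursors c1@3 c2@5, authorship .....
After op 4 (move_right): buffer="byrgi" (len 5), cursors c1@4 c2@5, authorship .....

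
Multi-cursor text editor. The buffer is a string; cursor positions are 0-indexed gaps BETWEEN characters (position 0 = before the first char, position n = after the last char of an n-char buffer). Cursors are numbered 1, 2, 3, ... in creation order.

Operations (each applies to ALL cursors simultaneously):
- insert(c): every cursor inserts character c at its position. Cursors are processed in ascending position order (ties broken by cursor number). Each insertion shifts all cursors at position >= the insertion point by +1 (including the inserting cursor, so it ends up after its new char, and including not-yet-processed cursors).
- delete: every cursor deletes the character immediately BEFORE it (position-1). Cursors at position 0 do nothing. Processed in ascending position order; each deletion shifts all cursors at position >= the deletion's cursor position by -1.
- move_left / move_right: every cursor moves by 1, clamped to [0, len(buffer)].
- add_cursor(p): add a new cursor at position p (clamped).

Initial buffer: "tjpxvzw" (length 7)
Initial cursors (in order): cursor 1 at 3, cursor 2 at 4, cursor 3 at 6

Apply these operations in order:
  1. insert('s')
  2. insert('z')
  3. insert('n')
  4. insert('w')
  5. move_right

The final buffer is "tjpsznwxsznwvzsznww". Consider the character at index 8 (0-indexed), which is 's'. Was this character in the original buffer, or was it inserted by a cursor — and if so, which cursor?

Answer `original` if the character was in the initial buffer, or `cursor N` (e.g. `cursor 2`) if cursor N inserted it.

Answer: cursor 2

Derivation:
After op 1 (insert('s')): buffer="tjpsxsvzsw" (len 10), cursors c1@4 c2@6 c3@9, authorship ...1.2..3.
After op 2 (insert('z')): buffer="tjpszxszvzszw" (len 13), cursors c1@5 c2@8 c3@12, authorship ...11.22..33.
After op 3 (insert('n')): buffer="tjpsznxsznvzsznw" (len 16), cursors c1@6 c2@10 c3@15, authorship ...111.222..333.
After op 4 (insert('w')): buffer="tjpsznwxsznwvzsznww" (len 19), cursors c1@7 c2@12 c3@18, authorship ...1111.2222..3333.
After op 5 (move_right): buffer="tjpsznwxsznwvzsznww" (len 19), cursors c1@8 c2@13 c3@19, authorship ...1111.2222..3333.
Authorship (.=original, N=cursor N): . . . 1 1 1 1 . 2 2 2 2 . . 3 3 3 3 .
Index 8: author = 2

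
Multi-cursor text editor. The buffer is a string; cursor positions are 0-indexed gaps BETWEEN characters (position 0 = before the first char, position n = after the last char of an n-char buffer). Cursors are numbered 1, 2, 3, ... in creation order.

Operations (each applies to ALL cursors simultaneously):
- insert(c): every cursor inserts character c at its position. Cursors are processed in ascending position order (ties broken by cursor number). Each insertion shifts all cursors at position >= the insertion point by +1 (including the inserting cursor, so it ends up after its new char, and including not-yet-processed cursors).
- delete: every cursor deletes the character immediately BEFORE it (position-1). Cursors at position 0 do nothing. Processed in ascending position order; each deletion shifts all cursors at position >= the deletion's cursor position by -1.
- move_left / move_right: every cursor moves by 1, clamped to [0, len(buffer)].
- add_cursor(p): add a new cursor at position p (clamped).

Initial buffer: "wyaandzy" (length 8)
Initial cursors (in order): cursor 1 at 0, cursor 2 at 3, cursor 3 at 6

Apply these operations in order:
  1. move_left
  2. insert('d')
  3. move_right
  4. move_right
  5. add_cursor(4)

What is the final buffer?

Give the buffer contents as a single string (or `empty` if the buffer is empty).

Answer: dwydaanddzy

Derivation:
After op 1 (move_left): buffer="wyaandzy" (len 8), cursors c1@0 c2@2 c3@5, authorship ........
After op 2 (insert('d')): buffer="dwydaanddzy" (len 11), cursors c1@1 c2@4 c3@8, authorship 1..2...3...
After op 3 (move_right): buffer="dwydaanddzy" (len 11), cursors c1@2 c2@5 c3@9, authorship 1..2...3...
After op 4 (move_right): buffer="dwydaanddzy" (len 11), cursors c1@3 c2@6 c3@10, authorship 1..2...3...
After op 5 (add_cursor(4)): buffer="dwydaanddzy" (len 11), cursors c1@3 c4@4 c2@6 c3@10, authorship 1..2...3...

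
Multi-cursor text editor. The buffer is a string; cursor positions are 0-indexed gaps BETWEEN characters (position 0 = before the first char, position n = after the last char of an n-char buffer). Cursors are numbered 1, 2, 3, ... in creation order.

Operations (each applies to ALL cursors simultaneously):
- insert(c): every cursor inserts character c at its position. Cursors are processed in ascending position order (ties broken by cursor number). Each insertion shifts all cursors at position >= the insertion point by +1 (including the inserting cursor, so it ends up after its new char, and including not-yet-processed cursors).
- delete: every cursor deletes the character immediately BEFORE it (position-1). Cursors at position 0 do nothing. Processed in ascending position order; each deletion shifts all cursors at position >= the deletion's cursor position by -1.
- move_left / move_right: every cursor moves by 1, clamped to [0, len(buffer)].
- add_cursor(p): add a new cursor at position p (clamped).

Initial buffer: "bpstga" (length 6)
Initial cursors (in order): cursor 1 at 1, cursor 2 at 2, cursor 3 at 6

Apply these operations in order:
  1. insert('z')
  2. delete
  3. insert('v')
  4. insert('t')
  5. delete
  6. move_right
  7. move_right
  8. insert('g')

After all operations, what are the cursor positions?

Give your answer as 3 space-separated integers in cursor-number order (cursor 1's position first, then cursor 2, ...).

After op 1 (insert('z')): buffer="bzpzstgaz" (len 9), cursors c1@2 c2@4 c3@9, authorship .1.2....3
After op 2 (delete): buffer="bpstga" (len 6), cursors c1@1 c2@2 c3@6, authorship ......
After op 3 (insert('v')): buffer="bvpvstgav" (len 9), cursors c1@2 c2@4 c3@9, authorship .1.2....3
After op 4 (insert('t')): buffer="bvtpvtstgavt" (len 12), cursors c1@3 c2@6 c3@12, authorship .11.22....33
After op 5 (delete): buffer="bvpvstgav" (len 9), cursors c1@2 c2@4 c3@9, authorship .1.2....3
After op 6 (move_right): buffer="bvpvstgav" (len 9), cursors c1@3 c2@5 c3@9, authorship .1.2....3
After op 7 (move_right): buffer="bvpvstgav" (len 9), cursors c1@4 c2@6 c3@9, authorship .1.2....3
After op 8 (insert('g')): buffer="bvpvgstggavg" (len 12), cursors c1@5 c2@8 c3@12, authorship .1.21..2..33

Answer: 5 8 12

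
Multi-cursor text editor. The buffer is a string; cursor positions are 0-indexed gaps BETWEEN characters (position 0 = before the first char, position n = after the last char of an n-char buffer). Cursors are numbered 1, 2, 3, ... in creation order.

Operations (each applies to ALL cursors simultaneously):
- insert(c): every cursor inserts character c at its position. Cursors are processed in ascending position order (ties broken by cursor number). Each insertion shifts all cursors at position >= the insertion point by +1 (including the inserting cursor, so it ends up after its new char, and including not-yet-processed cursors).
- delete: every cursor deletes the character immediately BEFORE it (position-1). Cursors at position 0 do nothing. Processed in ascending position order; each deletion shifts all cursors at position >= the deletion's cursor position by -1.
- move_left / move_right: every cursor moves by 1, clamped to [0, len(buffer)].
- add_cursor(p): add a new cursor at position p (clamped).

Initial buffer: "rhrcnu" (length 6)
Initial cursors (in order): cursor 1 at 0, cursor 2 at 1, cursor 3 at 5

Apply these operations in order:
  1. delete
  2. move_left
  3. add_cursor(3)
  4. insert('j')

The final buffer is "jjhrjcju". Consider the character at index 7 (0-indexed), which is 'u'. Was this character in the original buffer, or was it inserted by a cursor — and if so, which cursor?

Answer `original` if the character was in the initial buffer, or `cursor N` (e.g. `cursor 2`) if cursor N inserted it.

Answer: original

Derivation:
After op 1 (delete): buffer="hrcu" (len 4), cursors c1@0 c2@0 c3@3, authorship ....
After op 2 (move_left): buffer="hrcu" (len 4), cursors c1@0 c2@0 c3@2, authorship ....
After op 3 (add_cursor(3)): buffer="hrcu" (len 4), cursors c1@0 c2@0 c3@2 c4@3, authorship ....
After op 4 (insert('j')): buffer="jjhrjcju" (len 8), cursors c1@2 c2@2 c3@5 c4@7, authorship 12..3.4.
Authorship (.=original, N=cursor N): 1 2 . . 3 . 4 .
Index 7: author = original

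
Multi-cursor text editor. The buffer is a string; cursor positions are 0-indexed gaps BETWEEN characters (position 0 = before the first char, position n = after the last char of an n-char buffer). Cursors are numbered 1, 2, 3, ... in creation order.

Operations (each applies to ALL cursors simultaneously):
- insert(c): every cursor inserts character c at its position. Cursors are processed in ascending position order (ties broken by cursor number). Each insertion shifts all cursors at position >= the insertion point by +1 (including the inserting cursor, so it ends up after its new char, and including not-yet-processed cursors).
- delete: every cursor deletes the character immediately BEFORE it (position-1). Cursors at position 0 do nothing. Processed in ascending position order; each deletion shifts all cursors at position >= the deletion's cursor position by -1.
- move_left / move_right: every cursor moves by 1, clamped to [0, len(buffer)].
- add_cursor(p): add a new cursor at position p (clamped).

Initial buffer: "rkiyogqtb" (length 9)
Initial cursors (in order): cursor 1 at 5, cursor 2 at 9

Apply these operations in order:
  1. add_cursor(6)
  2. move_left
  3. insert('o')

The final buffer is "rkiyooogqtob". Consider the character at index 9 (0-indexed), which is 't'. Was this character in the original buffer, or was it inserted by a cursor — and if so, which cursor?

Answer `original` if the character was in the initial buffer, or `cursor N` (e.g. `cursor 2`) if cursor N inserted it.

Answer: original

Derivation:
After op 1 (add_cursor(6)): buffer="rkiyogqtb" (len 9), cursors c1@5 c3@6 c2@9, authorship .........
After op 2 (move_left): buffer="rkiyogqtb" (len 9), cursors c1@4 c3@5 c2@8, authorship .........
After op 3 (insert('o')): buffer="rkiyooogqtob" (len 12), cursors c1@5 c3@7 c2@11, authorship ....1.3...2.
Authorship (.=original, N=cursor N): . . . . 1 . 3 . . . 2 .
Index 9: author = original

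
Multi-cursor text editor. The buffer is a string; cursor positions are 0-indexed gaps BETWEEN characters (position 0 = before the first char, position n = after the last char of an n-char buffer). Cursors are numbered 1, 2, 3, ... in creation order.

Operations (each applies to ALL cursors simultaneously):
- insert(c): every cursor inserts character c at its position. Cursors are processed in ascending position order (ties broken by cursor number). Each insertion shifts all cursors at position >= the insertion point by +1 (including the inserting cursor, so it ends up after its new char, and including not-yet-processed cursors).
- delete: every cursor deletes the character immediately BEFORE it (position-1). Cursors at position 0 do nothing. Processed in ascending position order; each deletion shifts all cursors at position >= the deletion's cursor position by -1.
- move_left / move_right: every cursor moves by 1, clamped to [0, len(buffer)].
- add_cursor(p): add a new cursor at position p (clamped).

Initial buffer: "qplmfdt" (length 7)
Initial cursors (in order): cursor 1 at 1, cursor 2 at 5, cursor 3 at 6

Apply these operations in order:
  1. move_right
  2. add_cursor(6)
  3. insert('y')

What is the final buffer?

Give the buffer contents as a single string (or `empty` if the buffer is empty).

After op 1 (move_right): buffer="qplmfdt" (len 7), cursors c1@2 c2@6 c3@7, authorship .......
After op 2 (add_cursor(6)): buffer="qplmfdt" (len 7), cursors c1@2 c2@6 c4@6 c3@7, authorship .......
After op 3 (insert('y')): buffer="qpylmfdyyty" (len 11), cursors c1@3 c2@9 c4@9 c3@11, authorship ..1....24.3

Answer: qpylmfdyyty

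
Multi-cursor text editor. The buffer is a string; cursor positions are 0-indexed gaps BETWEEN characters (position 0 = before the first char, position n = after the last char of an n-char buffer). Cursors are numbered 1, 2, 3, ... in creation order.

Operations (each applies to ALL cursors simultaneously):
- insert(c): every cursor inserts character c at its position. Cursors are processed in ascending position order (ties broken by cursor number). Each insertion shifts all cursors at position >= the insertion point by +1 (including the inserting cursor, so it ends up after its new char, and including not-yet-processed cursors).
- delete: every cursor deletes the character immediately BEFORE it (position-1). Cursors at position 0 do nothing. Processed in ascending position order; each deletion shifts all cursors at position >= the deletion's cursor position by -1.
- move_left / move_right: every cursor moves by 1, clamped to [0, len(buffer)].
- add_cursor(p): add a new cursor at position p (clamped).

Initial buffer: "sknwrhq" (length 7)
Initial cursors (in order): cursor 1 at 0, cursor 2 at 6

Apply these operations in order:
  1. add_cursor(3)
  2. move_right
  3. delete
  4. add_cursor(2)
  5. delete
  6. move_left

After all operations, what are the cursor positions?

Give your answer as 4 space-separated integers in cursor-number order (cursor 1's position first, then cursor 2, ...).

Answer: 0 0 0 0

Derivation:
After op 1 (add_cursor(3)): buffer="sknwrhq" (len 7), cursors c1@0 c3@3 c2@6, authorship .......
After op 2 (move_right): buffer="sknwrhq" (len 7), cursors c1@1 c3@4 c2@7, authorship .......
After op 3 (delete): buffer="knrh" (len 4), cursors c1@0 c3@2 c2@4, authorship ....
After op 4 (add_cursor(2)): buffer="knrh" (len 4), cursors c1@0 c3@2 c4@2 c2@4, authorship ....
After op 5 (delete): buffer="r" (len 1), cursors c1@0 c3@0 c4@0 c2@1, authorship .
After op 6 (move_left): buffer="r" (len 1), cursors c1@0 c2@0 c3@0 c4@0, authorship .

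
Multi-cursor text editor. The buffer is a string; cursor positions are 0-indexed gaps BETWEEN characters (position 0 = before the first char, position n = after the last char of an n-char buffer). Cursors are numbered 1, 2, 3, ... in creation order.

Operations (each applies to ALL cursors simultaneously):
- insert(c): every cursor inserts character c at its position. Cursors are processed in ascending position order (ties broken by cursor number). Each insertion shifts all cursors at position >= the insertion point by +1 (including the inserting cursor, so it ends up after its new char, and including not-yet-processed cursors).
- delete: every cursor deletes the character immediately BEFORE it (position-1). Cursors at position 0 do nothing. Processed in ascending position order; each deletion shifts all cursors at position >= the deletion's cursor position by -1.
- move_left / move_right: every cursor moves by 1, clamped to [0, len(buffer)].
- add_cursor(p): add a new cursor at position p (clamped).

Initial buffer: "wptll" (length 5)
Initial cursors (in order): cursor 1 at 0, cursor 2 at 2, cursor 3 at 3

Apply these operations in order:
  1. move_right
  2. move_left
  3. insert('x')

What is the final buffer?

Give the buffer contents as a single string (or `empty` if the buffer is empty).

Answer: xwpxtxll

Derivation:
After op 1 (move_right): buffer="wptll" (len 5), cursors c1@1 c2@3 c3@4, authorship .....
After op 2 (move_left): buffer="wptll" (len 5), cursors c1@0 c2@2 c3@3, authorship .....
After op 3 (insert('x')): buffer="xwpxtxll" (len 8), cursors c1@1 c2@4 c3@6, authorship 1..2.3..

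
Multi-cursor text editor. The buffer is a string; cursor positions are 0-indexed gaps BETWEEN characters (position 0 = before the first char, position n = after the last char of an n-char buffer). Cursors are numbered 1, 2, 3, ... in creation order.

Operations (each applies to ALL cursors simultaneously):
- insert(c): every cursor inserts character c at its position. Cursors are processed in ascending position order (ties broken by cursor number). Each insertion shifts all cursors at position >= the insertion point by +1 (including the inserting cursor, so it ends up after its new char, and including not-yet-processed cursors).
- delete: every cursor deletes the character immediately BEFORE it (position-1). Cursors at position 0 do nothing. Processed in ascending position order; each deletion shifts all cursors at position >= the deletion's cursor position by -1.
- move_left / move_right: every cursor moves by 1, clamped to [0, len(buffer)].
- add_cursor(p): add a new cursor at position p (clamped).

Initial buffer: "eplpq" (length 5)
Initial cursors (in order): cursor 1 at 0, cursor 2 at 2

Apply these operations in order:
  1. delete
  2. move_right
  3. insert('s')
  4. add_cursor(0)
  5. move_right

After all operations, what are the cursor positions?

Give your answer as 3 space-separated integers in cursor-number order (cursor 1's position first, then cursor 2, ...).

After op 1 (delete): buffer="elpq" (len 4), cursors c1@0 c2@1, authorship ....
After op 2 (move_right): buffer="elpq" (len 4), cursors c1@1 c2@2, authorship ....
After op 3 (insert('s')): buffer="eslspq" (len 6), cursors c1@2 c2@4, authorship .1.2..
After op 4 (add_cursor(0)): buffer="eslspq" (len 6), cursors c3@0 c1@2 c2@4, authorship .1.2..
After op 5 (move_right): buffer="eslspq" (len 6), cursors c3@1 c1@3 c2@5, authorship .1.2..

Answer: 3 5 1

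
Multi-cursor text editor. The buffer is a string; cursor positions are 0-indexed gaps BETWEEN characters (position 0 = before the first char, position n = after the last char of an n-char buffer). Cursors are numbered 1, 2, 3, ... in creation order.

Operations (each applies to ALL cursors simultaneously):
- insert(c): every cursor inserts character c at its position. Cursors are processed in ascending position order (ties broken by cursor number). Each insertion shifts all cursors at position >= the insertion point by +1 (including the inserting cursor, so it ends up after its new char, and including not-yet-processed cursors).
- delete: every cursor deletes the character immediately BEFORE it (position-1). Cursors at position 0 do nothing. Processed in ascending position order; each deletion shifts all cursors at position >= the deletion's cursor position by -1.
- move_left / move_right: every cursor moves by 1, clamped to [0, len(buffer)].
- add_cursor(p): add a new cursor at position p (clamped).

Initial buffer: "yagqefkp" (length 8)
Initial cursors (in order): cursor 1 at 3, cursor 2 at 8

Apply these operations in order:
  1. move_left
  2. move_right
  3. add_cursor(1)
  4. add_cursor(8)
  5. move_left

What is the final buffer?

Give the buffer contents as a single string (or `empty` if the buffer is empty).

Answer: yagqefkp

Derivation:
After op 1 (move_left): buffer="yagqefkp" (len 8), cursors c1@2 c2@7, authorship ........
After op 2 (move_right): buffer="yagqefkp" (len 8), cursors c1@3 c2@8, authorship ........
After op 3 (add_cursor(1)): buffer="yagqefkp" (len 8), cursors c3@1 c1@3 c2@8, authorship ........
After op 4 (add_cursor(8)): buffer="yagqefkp" (len 8), cursors c3@1 c1@3 c2@8 c4@8, authorship ........
After op 5 (move_left): buffer="yagqefkp" (len 8), cursors c3@0 c1@2 c2@7 c4@7, authorship ........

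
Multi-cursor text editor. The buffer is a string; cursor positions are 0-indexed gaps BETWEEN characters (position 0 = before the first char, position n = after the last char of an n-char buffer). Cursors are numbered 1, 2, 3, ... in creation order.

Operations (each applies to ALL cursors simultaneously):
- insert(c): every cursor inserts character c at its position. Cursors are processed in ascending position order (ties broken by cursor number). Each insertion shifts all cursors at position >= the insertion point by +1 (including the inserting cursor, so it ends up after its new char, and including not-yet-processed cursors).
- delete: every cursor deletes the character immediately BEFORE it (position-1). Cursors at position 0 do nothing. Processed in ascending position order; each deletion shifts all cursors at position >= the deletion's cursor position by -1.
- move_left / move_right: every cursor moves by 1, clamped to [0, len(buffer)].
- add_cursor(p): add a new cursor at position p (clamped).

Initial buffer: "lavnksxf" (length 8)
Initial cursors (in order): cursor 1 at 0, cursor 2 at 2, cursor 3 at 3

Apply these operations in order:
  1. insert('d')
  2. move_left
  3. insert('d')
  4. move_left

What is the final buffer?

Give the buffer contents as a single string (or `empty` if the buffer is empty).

Answer: ddladdvddnksxf

Derivation:
After op 1 (insert('d')): buffer="dladvdnksxf" (len 11), cursors c1@1 c2@4 c3@6, authorship 1..2.3.....
After op 2 (move_left): buffer="dladvdnksxf" (len 11), cursors c1@0 c2@3 c3@5, authorship 1..2.3.....
After op 3 (insert('d')): buffer="ddladdvddnksxf" (len 14), cursors c1@1 c2@5 c3@8, authorship 11..22.33.....
After op 4 (move_left): buffer="ddladdvddnksxf" (len 14), cursors c1@0 c2@4 c3@7, authorship 11..22.33.....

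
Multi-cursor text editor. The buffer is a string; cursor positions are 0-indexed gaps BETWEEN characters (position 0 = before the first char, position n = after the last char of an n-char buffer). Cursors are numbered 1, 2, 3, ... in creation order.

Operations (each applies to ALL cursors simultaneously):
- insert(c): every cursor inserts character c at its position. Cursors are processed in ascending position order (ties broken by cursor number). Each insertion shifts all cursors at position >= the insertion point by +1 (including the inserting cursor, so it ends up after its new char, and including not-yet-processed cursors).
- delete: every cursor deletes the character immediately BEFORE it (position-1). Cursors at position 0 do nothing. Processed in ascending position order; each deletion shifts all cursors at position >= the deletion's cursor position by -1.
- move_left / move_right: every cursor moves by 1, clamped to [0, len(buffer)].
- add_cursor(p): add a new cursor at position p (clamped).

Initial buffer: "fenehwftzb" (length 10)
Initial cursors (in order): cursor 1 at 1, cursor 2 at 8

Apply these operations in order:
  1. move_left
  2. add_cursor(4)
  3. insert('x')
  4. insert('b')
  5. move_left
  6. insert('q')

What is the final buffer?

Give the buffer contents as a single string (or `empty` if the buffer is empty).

After op 1 (move_left): buffer="fenehwftzb" (len 10), cursors c1@0 c2@7, authorship ..........
After op 2 (add_cursor(4)): buffer="fenehwftzb" (len 10), cursors c1@0 c3@4 c2@7, authorship ..........
After op 3 (insert('x')): buffer="xfenexhwfxtzb" (len 13), cursors c1@1 c3@6 c2@10, authorship 1....3...2...
After op 4 (insert('b')): buffer="xbfenexbhwfxbtzb" (len 16), cursors c1@2 c3@8 c2@13, authorship 11....33...22...
After op 5 (move_left): buffer="xbfenexbhwfxbtzb" (len 16), cursors c1@1 c3@7 c2@12, authorship 11....33...22...
After op 6 (insert('q')): buffer="xqbfenexqbhwfxqbtzb" (len 19), cursors c1@2 c3@9 c2@15, authorship 111....333...222...

Answer: xqbfenexqbhwfxqbtzb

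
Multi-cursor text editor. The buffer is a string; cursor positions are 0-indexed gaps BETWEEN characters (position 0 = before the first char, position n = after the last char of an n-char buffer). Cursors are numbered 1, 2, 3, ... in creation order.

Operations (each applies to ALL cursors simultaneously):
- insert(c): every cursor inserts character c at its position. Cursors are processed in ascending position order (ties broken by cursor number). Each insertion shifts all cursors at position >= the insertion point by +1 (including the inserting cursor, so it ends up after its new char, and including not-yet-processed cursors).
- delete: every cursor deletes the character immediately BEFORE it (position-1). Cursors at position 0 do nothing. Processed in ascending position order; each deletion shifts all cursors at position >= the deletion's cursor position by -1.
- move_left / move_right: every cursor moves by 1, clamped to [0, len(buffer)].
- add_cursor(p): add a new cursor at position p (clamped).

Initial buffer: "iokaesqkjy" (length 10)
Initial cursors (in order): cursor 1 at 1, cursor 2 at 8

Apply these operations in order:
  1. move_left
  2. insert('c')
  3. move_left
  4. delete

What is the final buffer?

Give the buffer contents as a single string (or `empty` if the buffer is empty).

After op 1 (move_left): buffer="iokaesqkjy" (len 10), cursors c1@0 c2@7, authorship ..........
After op 2 (insert('c')): buffer="ciokaesqckjy" (len 12), cursors c1@1 c2@9, authorship 1.......2...
After op 3 (move_left): buffer="ciokaesqckjy" (len 12), cursors c1@0 c2@8, authorship 1.......2...
After op 4 (delete): buffer="ciokaesckjy" (len 11), cursors c1@0 c2@7, authorship 1......2...

Answer: ciokaesckjy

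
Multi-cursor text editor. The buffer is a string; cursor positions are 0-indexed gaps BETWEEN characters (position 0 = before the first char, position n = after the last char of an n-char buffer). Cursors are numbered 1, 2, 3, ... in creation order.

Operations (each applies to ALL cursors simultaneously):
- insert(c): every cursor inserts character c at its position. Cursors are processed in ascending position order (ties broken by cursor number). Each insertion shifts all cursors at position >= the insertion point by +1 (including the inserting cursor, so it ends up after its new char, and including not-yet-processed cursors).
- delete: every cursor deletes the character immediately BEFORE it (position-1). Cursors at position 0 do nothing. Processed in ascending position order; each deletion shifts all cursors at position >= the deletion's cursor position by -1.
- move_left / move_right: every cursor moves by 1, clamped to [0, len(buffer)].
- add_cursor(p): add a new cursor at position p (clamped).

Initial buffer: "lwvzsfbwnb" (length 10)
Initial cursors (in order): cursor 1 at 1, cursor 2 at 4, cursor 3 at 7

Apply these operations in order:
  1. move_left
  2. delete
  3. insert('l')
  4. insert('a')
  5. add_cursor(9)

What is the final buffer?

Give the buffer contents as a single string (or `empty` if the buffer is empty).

Answer: lalwlazslabwnb

Derivation:
After op 1 (move_left): buffer="lwvzsfbwnb" (len 10), cursors c1@0 c2@3 c3@6, authorship ..........
After op 2 (delete): buffer="lwzsbwnb" (len 8), cursors c1@0 c2@2 c3@4, authorship ........
After op 3 (insert('l')): buffer="llwlzslbwnb" (len 11), cursors c1@1 c2@4 c3@7, authorship 1..2..3....
After op 4 (insert('a')): buffer="lalwlazslabwnb" (len 14), cursors c1@2 c2@6 c3@10, authorship 11..22..33....
After op 5 (add_cursor(9)): buffer="lalwlazslabwnb" (len 14), cursors c1@2 c2@6 c4@9 c3@10, authorship 11..22..33....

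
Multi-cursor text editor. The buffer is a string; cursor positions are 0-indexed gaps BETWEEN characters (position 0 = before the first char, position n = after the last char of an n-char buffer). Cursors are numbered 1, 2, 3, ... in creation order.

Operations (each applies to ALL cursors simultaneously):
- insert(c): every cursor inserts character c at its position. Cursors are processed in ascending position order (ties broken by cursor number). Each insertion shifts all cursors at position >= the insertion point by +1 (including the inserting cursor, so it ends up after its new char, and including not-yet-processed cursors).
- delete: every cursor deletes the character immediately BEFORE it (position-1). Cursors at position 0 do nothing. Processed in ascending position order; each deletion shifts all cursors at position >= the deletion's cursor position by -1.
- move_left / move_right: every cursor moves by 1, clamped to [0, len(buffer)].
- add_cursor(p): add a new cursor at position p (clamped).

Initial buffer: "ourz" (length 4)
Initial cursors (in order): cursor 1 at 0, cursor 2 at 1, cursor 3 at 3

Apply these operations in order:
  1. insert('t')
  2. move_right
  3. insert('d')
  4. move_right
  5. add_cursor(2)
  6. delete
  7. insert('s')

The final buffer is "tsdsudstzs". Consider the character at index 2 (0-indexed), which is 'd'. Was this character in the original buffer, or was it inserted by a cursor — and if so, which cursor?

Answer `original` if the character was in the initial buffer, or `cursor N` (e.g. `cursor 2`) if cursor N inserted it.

After op 1 (insert('t')): buffer="toturtz" (len 7), cursors c1@1 c2@3 c3@6, authorship 1.2..3.
After op 2 (move_right): buffer="toturtz" (len 7), cursors c1@2 c2@4 c3@7, authorship 1.2..3.
After op 3 (insert('d')): buffer="todtudrtzd" (len 10), cursors c1@3 c2@6 c3@10, authorship 1.12.2.3.3
After op 4 (move_right): buffer="todtudrtzd" (len 10), cursors c1@4 c2@7 c3@10, authorship 1.12.2.3.3
After op 5 (add_cursor(2)): buffer="todtudrtzd" (len 10), cursors c4@2 c1@4 c2@7 c3@10, authorship 1.12.2.3.3
After op 6 (delete): buffer="tdudtz" (len 6), cursors c4@1 c1@2 c2@4 c3@6, authorship 11.23.
After op 7 (insert('s')): buffer="tsdsudstzs" (len 10), cursors c4@2 c1@4 c2@7 c3@10, authorship 1411.223.3
Authorship (.=original, N=cursor N): 1 4 1 1 . 2 2 3 . 3
Index 2: author = 1

Answer: cursor 1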